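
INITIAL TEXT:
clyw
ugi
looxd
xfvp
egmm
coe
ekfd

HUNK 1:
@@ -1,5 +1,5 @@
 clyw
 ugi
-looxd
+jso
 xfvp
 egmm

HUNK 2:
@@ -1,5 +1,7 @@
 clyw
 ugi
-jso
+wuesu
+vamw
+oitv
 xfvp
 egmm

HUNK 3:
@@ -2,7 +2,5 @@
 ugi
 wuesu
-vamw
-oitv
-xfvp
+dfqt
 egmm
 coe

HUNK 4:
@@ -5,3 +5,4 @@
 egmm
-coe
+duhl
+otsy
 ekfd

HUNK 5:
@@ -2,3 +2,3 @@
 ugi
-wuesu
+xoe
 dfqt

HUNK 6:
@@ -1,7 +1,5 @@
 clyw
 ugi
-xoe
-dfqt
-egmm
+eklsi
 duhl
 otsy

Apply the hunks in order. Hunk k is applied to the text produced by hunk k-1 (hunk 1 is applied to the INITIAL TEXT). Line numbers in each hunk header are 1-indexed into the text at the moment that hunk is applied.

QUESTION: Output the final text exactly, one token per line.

Answer: clyw
ugi
eklsi
duhl
otsy
ekfd

Derivation:
Hunk 1: at line 1 remove [looxd] add [jso] -> 7 lines: clyw ugi jso xfvp egmm coe ekfd
Hunk 2: at line 1 remove [jso] add [wuesu,vamw,oitv] -> 9 lines: clyw ugi wuesu vamw oitv xfvp egmm coe ekfd
Hunk 3: at line 2 remove [vamw,oitv,xfvp] add [dfqt] -> 7 lines: clyw ugi wuesu dfqt egmm coe ekfd
Hunk 4: at line 5 remove [coe] add [duhl,otsy] -> 8 lines: clyw ugi wuesu dfqt egmm duhl otsy ekfd
Hunk 5: at line 2 remove [wuesu] add [xoe] -> 8 lines: clyw ugi xoe dfqt egmm duhl otsy ekfd
Hunk 6: at line 1 remove [xoe,dfqt,egmm] add [eklsi] -> 6 lines: clyw ugi eklsi duhl otsy ekfd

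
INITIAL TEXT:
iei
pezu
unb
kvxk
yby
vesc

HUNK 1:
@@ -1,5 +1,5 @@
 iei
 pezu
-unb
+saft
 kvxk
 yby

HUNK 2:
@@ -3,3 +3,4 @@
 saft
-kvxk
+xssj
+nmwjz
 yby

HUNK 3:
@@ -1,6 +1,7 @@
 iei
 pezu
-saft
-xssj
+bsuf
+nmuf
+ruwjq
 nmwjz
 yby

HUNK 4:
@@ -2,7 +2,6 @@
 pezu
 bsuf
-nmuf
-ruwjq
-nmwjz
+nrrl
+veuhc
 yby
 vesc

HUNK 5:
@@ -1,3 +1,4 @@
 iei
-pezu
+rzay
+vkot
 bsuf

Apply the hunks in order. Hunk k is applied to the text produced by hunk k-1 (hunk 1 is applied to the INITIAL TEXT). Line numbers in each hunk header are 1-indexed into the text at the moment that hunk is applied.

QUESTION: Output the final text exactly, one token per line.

Hunk 1: at line 1 remove [unb] add [saft] -> 6 lines: iei pezu saft kvxk yby vesc
Hunk 2: at line 3 remove [kvxk] add [xssj,nmwjz] -> 7 lines: iei pezu saft xssj nmwjz yby vesc
Hunk 3: at line 1 remove [saft,xssj] add [bsuf,nmuf,ruwjq] -> 8 lines: iei pezu bsuf nmuf ruwjq nmwjz yby vesc
Hunk 4: at line 2 remove [nmuf,ruwjq,nmwjz] add [nrrl,veuhc] -> 7 lines: iei pezu bsuf nrrl veuhc yby vesc
Hunk 5: at line 1 remove [pezu] add [rzay,vkot] -> 8 lines: iei rzay vkot bsuf nrrl veuhc yby vesc

Answer: iei
rzay
vkot
bsuf
nrrl
veuhc
yby
vesc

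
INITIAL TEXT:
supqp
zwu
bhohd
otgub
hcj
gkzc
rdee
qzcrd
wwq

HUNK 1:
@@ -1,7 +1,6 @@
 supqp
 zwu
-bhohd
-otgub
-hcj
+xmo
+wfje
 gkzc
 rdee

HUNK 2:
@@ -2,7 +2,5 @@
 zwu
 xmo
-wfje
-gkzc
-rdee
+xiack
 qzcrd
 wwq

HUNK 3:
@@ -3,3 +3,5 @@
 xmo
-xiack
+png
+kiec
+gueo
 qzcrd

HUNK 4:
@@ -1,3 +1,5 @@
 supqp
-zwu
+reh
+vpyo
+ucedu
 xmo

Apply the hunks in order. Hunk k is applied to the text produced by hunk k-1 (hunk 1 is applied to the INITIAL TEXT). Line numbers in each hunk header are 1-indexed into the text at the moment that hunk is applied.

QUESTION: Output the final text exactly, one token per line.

Answer: supqp
reh
vpyo
ucedu
xmo
png
kiec
gueo
qzcrd
wwq

Derivation:
Hunk 1: at line 1 remove [bhohd,otgub,hcj] add [xmo,wfje] -> 8 lines: supqp zwu xmo wfje gkzc rdee qzcrd wwq
Hunk 2: at line 2 remove [wfje,gkzc,rdee] add [xiack] -> 6 lines: supqp zwu xmo xiack qzcrd wwq
Hunk 3: at line 3 remove [xiack] add [png,kiec,gueo] -> 8 lines: supqp zwu xmo png kiec gueo qzcrd wwq
Hunk 4: at line 1 remove [zwu] add [reh,vpyo,ucedu] -> 10 lines: supqp reh vpyo ucedu xmo png kiec gueo qzcrd wwq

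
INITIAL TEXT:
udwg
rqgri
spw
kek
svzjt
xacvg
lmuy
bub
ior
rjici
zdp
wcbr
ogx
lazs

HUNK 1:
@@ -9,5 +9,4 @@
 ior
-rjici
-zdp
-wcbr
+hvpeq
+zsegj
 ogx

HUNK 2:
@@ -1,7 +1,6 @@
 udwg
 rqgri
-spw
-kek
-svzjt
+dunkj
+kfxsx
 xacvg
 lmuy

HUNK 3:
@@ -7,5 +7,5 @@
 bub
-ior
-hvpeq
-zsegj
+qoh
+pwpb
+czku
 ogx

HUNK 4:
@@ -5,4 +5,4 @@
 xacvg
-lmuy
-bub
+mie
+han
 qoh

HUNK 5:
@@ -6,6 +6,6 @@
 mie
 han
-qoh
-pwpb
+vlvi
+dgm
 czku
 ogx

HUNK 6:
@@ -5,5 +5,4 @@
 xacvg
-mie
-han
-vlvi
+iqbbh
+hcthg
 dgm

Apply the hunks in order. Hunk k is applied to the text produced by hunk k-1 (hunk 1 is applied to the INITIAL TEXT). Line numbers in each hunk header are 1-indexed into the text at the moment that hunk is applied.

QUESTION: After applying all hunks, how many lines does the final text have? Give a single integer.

Answer: 11

Derivation:
Hunk 1: at line 9 remove [rjici,zdp,wcbr] add [hvpeq,zsegj] -> 13 lines: udwg rqgri spw kek svzjt xacvg lmuy bub ior hvpeq zsegj ogx lazs
Hunk 2: at line 1 remove [spw,kek,svzjt] add [dunkj,kfxsx] -> 12 lines: udwg rqgri dunkj kfxsx xacvg lmuy bub ior hvpeq zsegj ogx lazs
Hunk 3: at line 7 remove [ior,hvpeq,zsegj] add [qoh,pwpb,czku] -> 12 lines: udwg rqgri dunkj kfxsx xacvg lmuy bub qoh pwpb czku ogx lazs
Hunk 4: at line 5 remove [lmuy,bub] add [mie,han] -> 12 lines: udwg rqgri dunkj kfxsx xacvg mie han qoh pwpb czku ogx lazs
Hunk 5: at line 6 remove [qoh,pwpb] add [vlvi,dgm] -> 12 lines: udwg rqgri dunkj kfxsx xacvg mie han vlvi dgm czku ogx lazs
Hunk 6: at line 5 remove [mie,han,vlvi] add [iqbbh,hcthg] -> 11 lines: udwg rqgri dunkj kfxsx xacvg iqbbh hcthg dgm czku ogx lazs
Final line count: 11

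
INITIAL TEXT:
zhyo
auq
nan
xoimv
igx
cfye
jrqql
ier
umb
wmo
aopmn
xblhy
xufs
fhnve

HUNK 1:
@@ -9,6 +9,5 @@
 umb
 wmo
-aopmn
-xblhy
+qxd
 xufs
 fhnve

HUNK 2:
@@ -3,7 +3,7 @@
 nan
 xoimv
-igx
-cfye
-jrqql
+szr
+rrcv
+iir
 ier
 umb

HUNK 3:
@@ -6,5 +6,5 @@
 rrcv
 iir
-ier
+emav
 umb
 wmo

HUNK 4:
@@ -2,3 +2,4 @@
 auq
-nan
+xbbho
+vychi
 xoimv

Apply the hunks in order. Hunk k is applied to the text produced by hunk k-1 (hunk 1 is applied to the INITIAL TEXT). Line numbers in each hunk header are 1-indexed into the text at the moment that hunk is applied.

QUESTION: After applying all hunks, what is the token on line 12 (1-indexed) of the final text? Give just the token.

Hunk 1: at line 9 remove [aopmn,xblhy] add [qxd] -> 13 lines: zhyo auq nan xoimv igx cfye jrqql ier umb wmo qxd xufs fhnve
Hunk 2: at line 3 remove [igx,cfye,jrqql] add [szr,rrcv,iir] -> 13 lines: zhyo auq nan xoimv szr rrcv iir ier umb wmo qxd xufs fhnve
Hunk 3: at line 6 remove [ier] add [emav] -> 13 lines: zhyo auq nan xoimv szr rrcv iir emav umb wmo qxd xufs fhnve
Hunk 4: at line 2 remove [nan] add [xbbho,vychi] -> 14 lines: zhyo auq xbbho vychi xoimv szr rrcv iir emav umb wmo qxd xufs fhnve
Final line 12: qxd

Answer: qxd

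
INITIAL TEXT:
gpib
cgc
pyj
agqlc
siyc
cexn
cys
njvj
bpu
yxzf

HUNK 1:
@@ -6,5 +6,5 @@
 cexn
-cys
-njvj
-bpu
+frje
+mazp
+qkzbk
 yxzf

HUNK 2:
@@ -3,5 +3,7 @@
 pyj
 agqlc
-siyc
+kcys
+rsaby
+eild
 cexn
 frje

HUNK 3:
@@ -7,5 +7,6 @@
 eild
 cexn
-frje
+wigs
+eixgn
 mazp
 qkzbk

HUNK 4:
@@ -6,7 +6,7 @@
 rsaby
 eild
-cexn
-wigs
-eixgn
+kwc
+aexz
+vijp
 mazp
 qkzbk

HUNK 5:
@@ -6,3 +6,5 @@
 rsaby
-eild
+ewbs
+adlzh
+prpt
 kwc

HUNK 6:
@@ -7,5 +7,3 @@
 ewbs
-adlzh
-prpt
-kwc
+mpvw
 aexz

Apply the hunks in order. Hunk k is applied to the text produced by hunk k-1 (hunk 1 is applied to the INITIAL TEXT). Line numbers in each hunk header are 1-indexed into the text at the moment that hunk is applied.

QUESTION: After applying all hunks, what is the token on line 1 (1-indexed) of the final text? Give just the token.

Answer: gpib

Derivation:
Hunk 1: at line 6 remove [cys,njvj,bpu] add [frje,mazp,qkzbk] -> 10 lines: gpib cgc pyj agqlc siyc cexn frje mazp qkzbk yxzf
Hunk 2: at line 3 remove [siyc] add [kcys,rsaby,eild] -> 12 lines: gpib cgc pyj agqlc kcys rsaby eild cexn frje mazp qkzbk yxzf
Hunk 3: at line 7 remove [frje] add [wigs,eixgn] -> 13 lines: gpib cgc pyj agqlc kcys rsaby eild cexn wigs eixgn mazp qkzbk yxzf
Hunk 4: at line 6 remove [cexn,wigs,eixgn] add [kwc,aexz,vijp] -> 13 lines: gpib cgc pyj agqlc kcys rsaby eild kwc aexz vijp mazp qkzbk yxzf
Hunk 5: at line 6 remove [eild] add [ewbs,adlzh,prpt] -> 15 lines: gpib cgc pyj agqlc kcys rsaby ewbs adlzh prpt kwc aexz vijp mazp qkzbk yxzf
Hunk 6: at line 7 remove [adlzh,prpt,kwc] add [mpvw] -> 13 lines: gpib cgc pyj agqlc kcys rsaby ewbs mpvw aexz vijp mazp qkzbk yxzf
Final line 1: gpib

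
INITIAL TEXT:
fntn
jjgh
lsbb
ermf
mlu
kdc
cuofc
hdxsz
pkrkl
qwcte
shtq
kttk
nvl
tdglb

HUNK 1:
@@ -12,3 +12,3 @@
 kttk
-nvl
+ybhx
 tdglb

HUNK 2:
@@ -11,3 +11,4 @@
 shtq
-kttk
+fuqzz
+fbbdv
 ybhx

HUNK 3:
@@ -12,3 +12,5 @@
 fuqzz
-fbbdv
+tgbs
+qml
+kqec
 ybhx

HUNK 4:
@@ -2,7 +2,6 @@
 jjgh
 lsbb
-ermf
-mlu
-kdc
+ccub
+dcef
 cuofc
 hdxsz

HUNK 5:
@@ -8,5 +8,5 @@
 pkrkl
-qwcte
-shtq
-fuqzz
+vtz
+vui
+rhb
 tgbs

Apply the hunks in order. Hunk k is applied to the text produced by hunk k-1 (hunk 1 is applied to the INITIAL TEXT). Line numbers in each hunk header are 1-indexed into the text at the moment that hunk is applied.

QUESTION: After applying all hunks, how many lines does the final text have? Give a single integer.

Answer: 16

Derivation:
Hunk 1: at line 12 remove [nvl] add [ybhx] -> 14 lines: fntn jjgh lsbb ermf mlu kdc cuofc hdxsz pkrkl qwcte shtq kttk ybhx tdglb
Hunk 2: at line 11 remove [kttk] add [fuqzz,fbbdv] -> 15 lines: fntn jjgh lsbb ermf mlu kdc cuofc hdxsz pkrkl qwcte shtq fuqzz fbbdv ybhx tdglb
Hunk 3: at line 12 remove [fbbdv] add [tgbs,qml,kqec] -> 17 lines: fntn jjgh lsbb ermf mlu kdc cuofc hdxsz pkrkl qwcte shtq fuqzz tgbs qml kqec ybhx tdglb
Hunk 4: at line 2 remove [ermf,mlu,kdc] add [ccub,dcef] -> 16 lines: fntn jjgh lsbb ccub dcef cuofc hdxsz pkrkl qwcte shtq fuqzz tgbs qml kqec ybhx tdglb
Hunk 5: at line 8 remove [qwcte,shtq,fuqzz] add [vtz,vui,rhb] -> 16 lines: fntn jjgh lsbb ccub dcef cuofc hdxsz pkrkl vtz vui rhb tgbs qml kqec ybhx tdglb
Final line count: 16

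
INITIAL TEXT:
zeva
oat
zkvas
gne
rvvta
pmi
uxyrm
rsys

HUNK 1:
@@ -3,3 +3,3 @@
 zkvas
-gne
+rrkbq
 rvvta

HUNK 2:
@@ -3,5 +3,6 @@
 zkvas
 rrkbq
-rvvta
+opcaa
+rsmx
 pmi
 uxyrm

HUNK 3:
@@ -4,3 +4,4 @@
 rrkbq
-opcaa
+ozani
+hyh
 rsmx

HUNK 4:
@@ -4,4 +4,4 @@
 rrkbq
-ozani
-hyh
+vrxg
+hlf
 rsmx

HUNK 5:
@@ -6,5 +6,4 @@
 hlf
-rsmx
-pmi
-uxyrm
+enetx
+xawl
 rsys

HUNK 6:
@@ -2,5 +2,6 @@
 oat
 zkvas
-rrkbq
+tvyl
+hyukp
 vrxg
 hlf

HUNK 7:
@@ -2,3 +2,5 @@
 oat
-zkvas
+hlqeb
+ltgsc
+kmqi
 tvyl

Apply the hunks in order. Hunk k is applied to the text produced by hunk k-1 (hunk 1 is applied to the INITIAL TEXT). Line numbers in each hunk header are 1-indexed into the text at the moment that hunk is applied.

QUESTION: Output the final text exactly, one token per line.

Answer: zeva
oat
hlqeb
ltgsc
kmqi
tvyl
hyukp
vrxg
hlf
enetx
xawl
rsys

Derivation:
Hunk 1: at line 3 remove [gne] add [rrkbq] -> 8 lines: zeva oat zkvas rrkbq rvvta pmi uxyrm rsys
Hunk 2: at line 3 remove [rvvta] add [opcaa,rsmx] -> 9 lines: zeva oat zkvas rrkbq opcaa rsmx pmi uxyrm rsys
Hunk 3: at line 4 remove [opcaa] add [ozani,hyh] -> 10 lines: zeva oat zkvas rrkbq ozani hyh rsmx pmi uxyrm rsys
Hunk 4: at line 4 remove [ozani,hyh] add [vrxg,hlf] -> 10 lines: zeva oat zkvas rrkbq vrxg hlf rsmx pmi uxyrm rsys
Hunk 5: at line 6 remove [rsmx,pmi,uxyrm] add [enetx,xawl] -> 9 lines: zeva oat zkvas rrkbq vrxg hlf enetx xawl rsys
Hunk 6: at line 2 remove [rrkbq] add [tvyl,hyukp] -> 10 lines: zeva oat zkvas tvyl hyukp vrxg hlf enetx xawl rsys
Hunk 7: at line 2 remove [zkvas] add [hlqeb,ltgsc,kmqi] -> 12 lines: zeva oat hlqeb ltgsc kmqi tvyl hyukp vrxg hlf enetx xawl rsys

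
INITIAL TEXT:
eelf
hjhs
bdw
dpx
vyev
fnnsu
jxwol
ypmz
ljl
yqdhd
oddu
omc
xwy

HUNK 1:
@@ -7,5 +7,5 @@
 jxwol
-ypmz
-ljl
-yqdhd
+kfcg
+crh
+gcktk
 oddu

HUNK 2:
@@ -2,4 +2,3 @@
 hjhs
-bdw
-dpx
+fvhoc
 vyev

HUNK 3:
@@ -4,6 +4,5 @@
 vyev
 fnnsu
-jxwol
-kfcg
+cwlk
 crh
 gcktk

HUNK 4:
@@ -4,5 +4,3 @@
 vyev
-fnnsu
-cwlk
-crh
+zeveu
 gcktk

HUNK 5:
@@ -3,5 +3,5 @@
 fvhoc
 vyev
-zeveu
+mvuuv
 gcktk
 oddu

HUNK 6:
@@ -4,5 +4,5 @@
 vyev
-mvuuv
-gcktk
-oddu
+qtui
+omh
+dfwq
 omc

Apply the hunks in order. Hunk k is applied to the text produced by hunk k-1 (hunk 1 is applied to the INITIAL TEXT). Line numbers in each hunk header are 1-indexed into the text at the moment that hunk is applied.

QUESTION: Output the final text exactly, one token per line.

Answer: eelf
hjhs
fvhoc
vyev
qtui
omh
dfwq
omc
xwy

Derivation:
Hunk 1: at line 7 remove [ypmz,ljl,yqdhd] add [kfcg,crh,gcktk] -> 13 lines: eelf hjhs bdw dpx vyev fnnsu jxwol kfcg crh gcktk oddu omc xwy
Hunk 2: at line 2 remove [bdw,dpx] add [fvhoc] -> 12 lines: eelf hjhs fvhoc vyev fnnsu jxwol kfcg crh gcktk oddu omc xwy
Hunk 3: at line 4 remove [jxwol,kfcg] add [cwlk] -> 11 lines: eelf hjhs fvhoc vyev fnnsu cwlk crh gcktk oddu omc xwy
Hunk 4: at line 4 remove [fnnsu,cwlk,crh] add [zeveu] -> 9 lines: eelf hjhs fvhoc vyev zeveu gcktk oddu omc xwy
Hunk 5: at line 3 remove [zeveu] add [mvuuv] -> 9 lines: eelf hjhs fvhoc vyev mvuuv gcktk oddu omc xwy
Hunk 6: at line 4 remove [mvuuv,gcktk,oddu] add [qtui,omh,dfwq] -> 9 lines: eelf hjhs fvhoc vyev qtui omh dfwq omc xwy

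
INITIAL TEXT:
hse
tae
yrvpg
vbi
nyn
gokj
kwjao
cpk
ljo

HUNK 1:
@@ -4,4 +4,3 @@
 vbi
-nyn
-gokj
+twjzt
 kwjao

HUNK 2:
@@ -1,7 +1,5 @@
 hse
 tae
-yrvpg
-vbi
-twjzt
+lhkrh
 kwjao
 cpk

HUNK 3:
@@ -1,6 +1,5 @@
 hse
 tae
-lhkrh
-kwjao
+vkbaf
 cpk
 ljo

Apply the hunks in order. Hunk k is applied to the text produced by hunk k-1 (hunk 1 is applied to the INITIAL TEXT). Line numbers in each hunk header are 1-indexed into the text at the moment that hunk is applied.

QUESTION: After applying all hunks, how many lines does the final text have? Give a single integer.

Hunk 1: at line 4 remove [nyn,gokj] add [twjzt] -> 8 lines: hse tae yrvpg vbi twjzt kwjao cpk ljo
Hunk 2: at line 1 remove [yrvpg,vbi,twjzt] add [lhkrh] -> 6 lines: hse tae lhkrh kwjao cpk ljo
Hunk 3: at line 1 remove [lhkrh,kwjao] add [vkbaf] -> 5 lines: hse tae vkbaf cpk ljo
Final line count: 5

Answer: 5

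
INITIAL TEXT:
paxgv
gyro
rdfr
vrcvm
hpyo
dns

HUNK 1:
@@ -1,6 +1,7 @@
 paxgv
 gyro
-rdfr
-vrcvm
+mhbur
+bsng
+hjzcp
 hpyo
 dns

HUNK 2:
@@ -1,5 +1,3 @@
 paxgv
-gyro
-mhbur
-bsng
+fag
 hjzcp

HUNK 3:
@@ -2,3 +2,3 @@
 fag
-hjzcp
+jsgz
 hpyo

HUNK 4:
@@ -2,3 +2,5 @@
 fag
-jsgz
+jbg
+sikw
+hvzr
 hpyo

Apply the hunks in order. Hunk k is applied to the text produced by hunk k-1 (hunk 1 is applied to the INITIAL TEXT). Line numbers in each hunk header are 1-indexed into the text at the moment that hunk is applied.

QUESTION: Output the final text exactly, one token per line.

Hunk 1: at line 1 remove [rdfr,vrcvm] add [mhbur,bsng,hjzcp] -> 7 lines: paxgv gyro mhbur bsng hjzcp hpyo dns
Hunk 2: at line 1 remove [gyro,mhbur,bsng] add [fag] -> 5 lines: paxgv fag hjzcp hpyo dns
Hunk 3: at line 2 remove [hjzcp] add [jsgz] -> 5 lines: paxgv fag jsgz hpyo dns
Hunk 4: at line 2 remove [jsgz] add [jbg,sikw,hvzr] -> 7 lines: paxgv fag jbg sikw hvzr hpyo dns

Answer: paxgv
fag
jbg
sikw
hvzr
hpyo
dns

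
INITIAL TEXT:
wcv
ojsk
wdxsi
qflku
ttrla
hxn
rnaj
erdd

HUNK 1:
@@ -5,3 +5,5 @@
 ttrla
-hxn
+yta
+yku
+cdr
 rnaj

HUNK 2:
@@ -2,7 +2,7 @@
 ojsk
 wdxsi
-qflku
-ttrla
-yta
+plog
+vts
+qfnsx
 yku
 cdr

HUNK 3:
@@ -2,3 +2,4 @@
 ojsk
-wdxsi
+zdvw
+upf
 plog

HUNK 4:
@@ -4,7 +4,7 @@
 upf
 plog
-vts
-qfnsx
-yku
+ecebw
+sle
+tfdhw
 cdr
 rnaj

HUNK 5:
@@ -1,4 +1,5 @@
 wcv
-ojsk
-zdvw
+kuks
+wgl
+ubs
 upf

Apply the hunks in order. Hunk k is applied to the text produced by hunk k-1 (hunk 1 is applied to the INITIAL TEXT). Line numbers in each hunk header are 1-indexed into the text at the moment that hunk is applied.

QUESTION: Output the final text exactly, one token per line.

Answer: wcv
kuks
wgl
ubs
upf
plog
ecebw
sle
tfdhw
cdr
rnaj
erdd

Derivation:
Hunk 1: at line 5 remove [hxn] add [yta,yku,cdr] -> 10 lines: wcv ojsk wdxsi qflku ttrla yta yku cdr rnaj erdd
Hunk 2: at line 2 remove [qflku,ttrla,yta] add [plog,vts,qfnsx] -> 10 lines: wcv ojsk wdxsi plog vts qfnsx yku cdr rnaj erdd
Hunk 3: at line 2 remove [wdxsi] add [zdvw,upf] -> 11 lines: wcv ojsk zdvw upf plog vts qfnsx yku cdr rnaj erdd
Hunk 4: at line 4 remove [vts,qfnsx,yku] add [ecebw,sle,tfdhw] -> 11 lines: wcv ojsk zdvw upf plog ecebw sle tfdhw cdr rnaj erdd
Hunk 5: at line 1 remove [ojsk,zdvw] add [kuks,wgl,ubs] -> 12 lines: wcv kuks wgl ubs upf plog ecebw sle tfdhw cdr rnaj erdd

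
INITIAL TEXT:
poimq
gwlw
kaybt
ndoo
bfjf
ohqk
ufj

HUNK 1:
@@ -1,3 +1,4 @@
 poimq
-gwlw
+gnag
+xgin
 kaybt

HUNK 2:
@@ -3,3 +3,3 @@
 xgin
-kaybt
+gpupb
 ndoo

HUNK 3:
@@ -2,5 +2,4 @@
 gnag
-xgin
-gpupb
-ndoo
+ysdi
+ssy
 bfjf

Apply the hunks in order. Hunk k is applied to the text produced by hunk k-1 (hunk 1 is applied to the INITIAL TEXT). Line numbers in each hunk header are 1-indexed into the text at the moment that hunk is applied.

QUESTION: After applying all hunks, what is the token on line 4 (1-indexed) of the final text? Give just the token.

Answer: ssy

Derivation:
Hunk 1: at line 1 remove [gwlw] add [gnag,xgin] -> 8 lines: poimq gnag xgin kaybt ndoo bfjf ohqk ufj
Hunk 2: at line 3 remove [kaybt] add [gpupb] -> 8 lines: poimq gnag xgin gpupb ndoo bfjf ohqk ufj
Hunk 3: at line 2 remove [xgin,gpupb,ndoo] add [ysdi,ssy] -> 7 lines: poimq gnag ysdi ssy bfjf ohqk ufj
Final line 4: ssy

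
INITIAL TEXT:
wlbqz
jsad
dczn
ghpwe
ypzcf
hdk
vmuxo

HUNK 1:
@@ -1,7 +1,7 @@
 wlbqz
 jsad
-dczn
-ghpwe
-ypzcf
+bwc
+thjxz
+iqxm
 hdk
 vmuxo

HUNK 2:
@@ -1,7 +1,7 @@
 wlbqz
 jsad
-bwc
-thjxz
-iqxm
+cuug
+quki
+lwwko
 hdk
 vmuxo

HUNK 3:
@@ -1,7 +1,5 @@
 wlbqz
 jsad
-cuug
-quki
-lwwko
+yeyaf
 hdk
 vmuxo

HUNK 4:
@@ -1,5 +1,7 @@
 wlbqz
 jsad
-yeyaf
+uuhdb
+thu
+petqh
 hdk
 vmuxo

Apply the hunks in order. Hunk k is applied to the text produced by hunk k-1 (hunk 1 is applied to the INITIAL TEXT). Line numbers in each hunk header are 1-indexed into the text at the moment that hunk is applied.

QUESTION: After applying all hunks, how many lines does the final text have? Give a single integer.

Hunk 1: at line 1 remove [dczn,ghpwe,ypzcf] add [bwc,thjxz,iqxm] -> 7 lines: wlbqz jsad bwc thjxz iqxm hdk vmuxo
Hunk 2: at line 1 remove [bwc,thjxz,iqxm] add [cuug,quki,lwwko] -> 7 lines: wlbqz jsad cuug quki lwwko hdk vmuxo
Hunk 3: at line 1 remove [cuug,quki,lwwko] add [yeyaf] -> 5 lines: wlbqz jsad yeyaf hdk vmuxo
Hunk 4: at line 1 remove [yeyaf] add [uuhdb,thu,petqh] -> 7 lines: wlbqz jsad uuhdb thu petqh hdk vmuxo
Final line count: 7

Answer: 7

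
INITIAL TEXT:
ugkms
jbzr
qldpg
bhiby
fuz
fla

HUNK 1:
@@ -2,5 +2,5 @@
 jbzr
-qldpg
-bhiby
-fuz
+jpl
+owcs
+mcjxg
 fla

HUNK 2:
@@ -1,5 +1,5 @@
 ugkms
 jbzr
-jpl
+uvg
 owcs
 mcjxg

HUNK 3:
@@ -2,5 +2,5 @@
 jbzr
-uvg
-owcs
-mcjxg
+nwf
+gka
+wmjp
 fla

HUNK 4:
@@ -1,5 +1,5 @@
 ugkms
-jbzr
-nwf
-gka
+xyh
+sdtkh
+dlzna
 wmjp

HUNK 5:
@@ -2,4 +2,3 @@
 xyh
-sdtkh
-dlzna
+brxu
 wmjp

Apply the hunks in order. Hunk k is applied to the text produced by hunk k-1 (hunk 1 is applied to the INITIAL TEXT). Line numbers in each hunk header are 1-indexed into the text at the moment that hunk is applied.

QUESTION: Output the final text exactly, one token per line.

Hunk 1: at line 2 remove [qldpg,bhiby,fuz] add [jpl,owcs,mcjxg] -> 6 lines: ugkms jbzr jpl owcs mcjxg fla
Hunk 2: at line 1 remove [jpl] add [uvg] -> 6 lines: ugkms jbzr uvg owcs mcjxg fla
Hunk 3: at line 2 remove [uvg,owcs,mcjxg] add [nwf,gka,wmjp] -> 6 lines: ugkms jbzr nwf gka wmjp fla
Hunk 4: at line 1 remove [jbzr,nwf,gka] add [xyh,sdtkh,dlzna] -> 6 lines: ugkms xyh sdtkh dlzna wmjp fla
Hunk 5: at line 2 remove [sdtkh,dlzna] add [brxu] -> 5 lines: ugkms xyh brxu wmjp fla

Answer: ugkms
xyh
brxu
wmjp
fla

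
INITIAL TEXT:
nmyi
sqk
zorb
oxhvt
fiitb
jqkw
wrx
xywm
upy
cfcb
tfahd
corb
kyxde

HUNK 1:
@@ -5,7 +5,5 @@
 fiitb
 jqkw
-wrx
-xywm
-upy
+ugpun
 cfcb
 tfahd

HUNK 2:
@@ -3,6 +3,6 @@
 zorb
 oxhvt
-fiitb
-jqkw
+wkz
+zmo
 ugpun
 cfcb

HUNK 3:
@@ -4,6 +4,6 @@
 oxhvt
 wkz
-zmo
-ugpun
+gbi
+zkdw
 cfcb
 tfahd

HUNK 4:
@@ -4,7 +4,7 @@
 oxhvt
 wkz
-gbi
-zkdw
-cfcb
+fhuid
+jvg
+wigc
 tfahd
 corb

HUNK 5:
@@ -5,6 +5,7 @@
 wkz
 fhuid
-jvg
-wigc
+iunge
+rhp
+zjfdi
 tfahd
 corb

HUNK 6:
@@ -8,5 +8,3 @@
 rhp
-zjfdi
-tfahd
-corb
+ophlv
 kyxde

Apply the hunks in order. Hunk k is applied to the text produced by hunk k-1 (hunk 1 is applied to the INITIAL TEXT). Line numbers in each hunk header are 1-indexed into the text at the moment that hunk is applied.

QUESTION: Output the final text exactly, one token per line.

Hunk 1: at line 5 remove [wrx,xywm,upy] add [ugpun] -> 11 lines: nmyi sqk zorb oxhvt fiitb jqkw ugpun cfcb tfahd corb kyxde
Hunk 2: at line 3 remove [fiitb,jqkw] add [wkz,zmo] -> 11 lines: nmyi sqk zorb oxhvt wkz zmo ugpun cfcb tfahd corb kyxde
Hunk 3: at line 4 remove [zmo,ugpun] add [gbi,zkdw] -> 11 lines: nmyi sqk zorb oxhvt wkz gbi zkdw cfcb tfahd corb kyxde
Hunk 4: at line 4 remove [gbi,zkdw,cfcb] add [fhuid,jvg,wigc] -> 11 lines: nmyi sqk zorb oxhvt wkz fhuid jvg wigc tfahd corb kyxde
Hunk 5: at line 5 remove [jvg,wigc] add [iunge,rhp,zjfdi] -> 12 lines: nmyi sqk zorb oxhvt wkz fhuid iunge rhp zjfdi tfahd corb kyxde
Hunk 6: at line 8 remove [zjfdi,tfahd,corb] add [ophlv] -> 10 lines: nmyi sqk zorb oxhvt wkz fhuid iunge rhp ophlv kyxde

Answer: nmyi
sqk
zorb
oxhvt
wkz
fhuid
iunge
rhp
ophlv
kyxde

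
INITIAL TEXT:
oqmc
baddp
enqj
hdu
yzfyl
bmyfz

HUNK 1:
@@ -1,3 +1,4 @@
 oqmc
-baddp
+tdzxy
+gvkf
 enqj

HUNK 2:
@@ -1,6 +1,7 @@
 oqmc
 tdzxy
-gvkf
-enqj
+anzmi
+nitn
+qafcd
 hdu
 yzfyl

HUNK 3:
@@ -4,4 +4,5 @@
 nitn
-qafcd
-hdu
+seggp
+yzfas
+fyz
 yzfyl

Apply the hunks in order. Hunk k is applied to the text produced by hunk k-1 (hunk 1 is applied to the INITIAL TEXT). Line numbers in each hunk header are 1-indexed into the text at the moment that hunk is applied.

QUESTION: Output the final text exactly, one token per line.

Hunk 1: at line 1 remove [baddp] add [tdzxy,gvkf] -> 7 lines: oqmc tdzxy gvkf enqj hdu yzfyl bmyfz
Hunk 2: at line 1 remove [gvkf,enqj] add [anzmi,nitn,qafcd] -> 8 lines: oqmc tdzxy anzmi nitn qafcd hdu yzfyl bmyfz
Hunk 3: at line 4 remove [qafcd,hdu] add [seggp,yzfas,fyz] -> 9 lines: oqmc tdzxy anzmi nitn seggp yzfas fyz yzfyl bmyfz

Answer: oqmc
tdzxy
anzmi
nitn
seggp
yzfas
fyz
yzfyl
bmyfz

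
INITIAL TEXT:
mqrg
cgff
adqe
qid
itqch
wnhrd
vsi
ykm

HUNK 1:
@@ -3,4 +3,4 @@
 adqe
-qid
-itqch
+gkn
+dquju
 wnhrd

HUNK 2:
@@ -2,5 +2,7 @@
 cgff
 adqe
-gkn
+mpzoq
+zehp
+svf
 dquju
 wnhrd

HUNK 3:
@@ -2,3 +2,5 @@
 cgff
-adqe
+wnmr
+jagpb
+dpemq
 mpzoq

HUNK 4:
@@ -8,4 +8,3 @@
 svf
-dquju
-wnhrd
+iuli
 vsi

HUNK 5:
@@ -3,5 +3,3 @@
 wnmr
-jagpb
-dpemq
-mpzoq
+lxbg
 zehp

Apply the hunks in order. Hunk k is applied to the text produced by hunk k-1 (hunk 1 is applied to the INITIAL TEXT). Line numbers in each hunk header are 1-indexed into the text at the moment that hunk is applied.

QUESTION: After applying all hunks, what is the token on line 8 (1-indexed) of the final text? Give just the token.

Hunk 1: at line 3 remove [qid,itqch] add [gkn,dquju] -> 8 lines: mqrg cgff adqe gkn dquju wnhrd vsi ykm
Hunk 2: at line 2 remove [gkn] add [mpzoq,zehp,svf] -> 10 lines: mqrg cgff adqe mpzoq zehp svf dquju wnhrd vsi ykm
Hunk 3: at line 2 remove [adqe] add [wnmr,jagpb,dpemq] -> 12 lines: mqrg cgff wnmr jagpb dpemq mpzoq zehp svf dquju wnhrd vsi ykm
Hunk 4: at line 8 remove [dquju,wnhrd] add [iuli] -> 11 lines: mqrg cgff wnmr jagpb dpemq mpzoq zehp svf iuli vsi ykm
Hunk 5: at line 3 remove [jagpb,dpemq,mpzoq] add [lxbg] -> 9 lines: mqrg cgff wnmr lxbg zehp svf iuli vsi ykm
Final line 8: vsi

Answer: vsi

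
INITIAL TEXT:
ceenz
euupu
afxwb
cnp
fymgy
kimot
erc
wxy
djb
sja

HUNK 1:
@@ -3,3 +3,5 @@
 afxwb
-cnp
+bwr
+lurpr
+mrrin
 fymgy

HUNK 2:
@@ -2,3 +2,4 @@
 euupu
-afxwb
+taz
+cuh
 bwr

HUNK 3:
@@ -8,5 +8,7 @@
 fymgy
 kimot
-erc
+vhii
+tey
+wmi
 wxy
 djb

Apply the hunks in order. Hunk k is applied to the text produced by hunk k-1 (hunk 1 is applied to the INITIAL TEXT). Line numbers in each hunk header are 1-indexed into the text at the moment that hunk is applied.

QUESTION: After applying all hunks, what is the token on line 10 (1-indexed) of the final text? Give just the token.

Answer: vhii

Derivation:
Hunk 1: at line 3 remove [cnp] add [bwr,lurpr,mrrin] -> 12 lines: ceenz euupu afxwb bwr lurpr mrrin fymgy kimot erc wxy djb sja
Hunk 2: at line 2 remove [afxwb] add [taz,cuh] -> 13 lines: ceenz euupu taz cuh bwr lurpr mrrin fymgy kimot erc wxy djb sja
Hunk 3: at line 8 remove [erc] add [vhii,tey,wmi] -> 15 lines: ceenz euupu taz cuh bwr lurpr mrrin fymgy kimot vhii tey wmi wxy djb sja
Final line 10: vhii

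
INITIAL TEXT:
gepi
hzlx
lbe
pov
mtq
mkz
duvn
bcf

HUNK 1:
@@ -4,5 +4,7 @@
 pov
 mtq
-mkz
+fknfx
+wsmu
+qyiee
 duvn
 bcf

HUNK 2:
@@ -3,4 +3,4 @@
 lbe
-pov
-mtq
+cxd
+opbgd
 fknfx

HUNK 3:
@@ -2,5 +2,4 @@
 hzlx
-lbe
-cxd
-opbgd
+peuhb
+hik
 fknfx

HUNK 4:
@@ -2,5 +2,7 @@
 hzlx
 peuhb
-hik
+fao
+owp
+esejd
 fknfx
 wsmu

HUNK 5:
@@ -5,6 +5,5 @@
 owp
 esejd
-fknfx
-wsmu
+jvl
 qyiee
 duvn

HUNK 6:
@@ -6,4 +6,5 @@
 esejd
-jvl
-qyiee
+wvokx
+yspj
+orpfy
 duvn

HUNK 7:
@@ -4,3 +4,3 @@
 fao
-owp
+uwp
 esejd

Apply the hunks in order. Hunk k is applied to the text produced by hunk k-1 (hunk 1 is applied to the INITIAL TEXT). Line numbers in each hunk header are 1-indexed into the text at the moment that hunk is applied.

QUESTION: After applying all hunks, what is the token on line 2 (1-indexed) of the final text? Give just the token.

Answer: hzlx

Derivation:
Hunk 1: at line 4 remove [mkz] add [fknfx,wsmu,qyiee] -> 10 lines: gepi hzlx lbe pov mtq fknfx wsmu qyiee duvn bcf
Hunk 2: at line 3 remove [pov,mtq] add [cxd,opbgd] -> 10 lines: gepi hzlx lbe cxd opbgd fknfx wsmu qyiee duvn bcf
Hunk 3: at line 2 remove [lbe,cxd,opbgd] add [peuhb,hik] -> 9 lines: gepi hzlx peuhb hik fknfx wsmu qyiee duvn bcf
Hunk 4: at line 2 remove [hik] add [fao,owp,esejd] -> 11 lines: gepi hzlx peuhb fao owp esejd fknfx wsmu qyiee duvn bcf
Hunk 5: at line 5 remove [fknfx,wsmu] add [jvl] -> 10 lines: gepi hzlx peuhb fao owp esejd jvl qyiee duvn bcf
Hunk 6: at line 6 remove [jvl,qyiee] add [wvokx,yspj,orpfy] -> 11 lines: gepi hzlx peuhb fao owp esejd wvokx yspj orpfy duvn bcf
Hunk 7: at line 4 remove [owp] add [uwp] -> 11 lines: gepi hzlx peuhb fao uwp esejd wvokx yspj orpfy duvn bcf
Final line 2: hzlx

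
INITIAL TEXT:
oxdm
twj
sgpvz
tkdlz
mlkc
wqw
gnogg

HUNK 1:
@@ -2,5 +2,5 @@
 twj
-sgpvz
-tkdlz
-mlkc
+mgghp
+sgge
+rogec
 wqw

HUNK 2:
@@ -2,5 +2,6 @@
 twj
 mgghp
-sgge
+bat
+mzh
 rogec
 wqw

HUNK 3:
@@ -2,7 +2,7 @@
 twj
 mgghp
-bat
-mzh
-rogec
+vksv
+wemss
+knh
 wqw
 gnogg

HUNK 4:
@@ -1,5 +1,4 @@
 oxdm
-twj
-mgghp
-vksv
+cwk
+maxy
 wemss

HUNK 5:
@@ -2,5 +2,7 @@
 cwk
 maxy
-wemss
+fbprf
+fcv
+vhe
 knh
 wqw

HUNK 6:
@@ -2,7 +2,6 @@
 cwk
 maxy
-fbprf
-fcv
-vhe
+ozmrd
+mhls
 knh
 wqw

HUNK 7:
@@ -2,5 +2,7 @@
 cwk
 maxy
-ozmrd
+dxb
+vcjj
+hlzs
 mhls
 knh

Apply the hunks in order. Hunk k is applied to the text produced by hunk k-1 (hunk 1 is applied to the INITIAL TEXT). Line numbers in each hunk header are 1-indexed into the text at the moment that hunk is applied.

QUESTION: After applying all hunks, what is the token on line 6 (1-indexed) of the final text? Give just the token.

Hunk 1: at line 2 remove [sgpvz,tkdlz,mlkc] add [mgghp,sgge,rogec] -> 7 lines: oxdm twj mgghp sgge rogec wqw gnogg
Hunk 2: at line 2 remove [sgge] add [bat,mzh] -> 8 lines: oxdm twj mgghp bat mzh rogec wqw gnogg
Hunk 3: at line 2 remove [bat,mzh,rogec] add [vksv,wemss,knh] -> 8 lines: oxdm twj mgghp vksv wemss knh wqw gnogg
Hunk 4: at line 1 remove [twj,mgghp,vksv] add [cwk,maxy] -> 7 lines: oxdm cwk maxy wemss knh wqw gnogg
Hunk 5: at line 2 remove [wemss] add [fbprf,fcv,vhe] -> 9 lines: oxdm cwk maxy fbprf fcv vhe knh wqw gnogg
Hunk 6: at line 2 remove [fbprf,fcv,vhe] add [ozmrd,mhls] -> 8 lines: oxdm cwk maxy ozmrd mhls knh wqw gnogg
Hunk 7: at line 2 remove [ozmrd] add [dxb,vcjj,hlzs] -> 10 lines: oxdm cwk maxy dxb vcjj hlzs mhls knh wqw gnogg
Final line 6: hlzs

Answer: hlzs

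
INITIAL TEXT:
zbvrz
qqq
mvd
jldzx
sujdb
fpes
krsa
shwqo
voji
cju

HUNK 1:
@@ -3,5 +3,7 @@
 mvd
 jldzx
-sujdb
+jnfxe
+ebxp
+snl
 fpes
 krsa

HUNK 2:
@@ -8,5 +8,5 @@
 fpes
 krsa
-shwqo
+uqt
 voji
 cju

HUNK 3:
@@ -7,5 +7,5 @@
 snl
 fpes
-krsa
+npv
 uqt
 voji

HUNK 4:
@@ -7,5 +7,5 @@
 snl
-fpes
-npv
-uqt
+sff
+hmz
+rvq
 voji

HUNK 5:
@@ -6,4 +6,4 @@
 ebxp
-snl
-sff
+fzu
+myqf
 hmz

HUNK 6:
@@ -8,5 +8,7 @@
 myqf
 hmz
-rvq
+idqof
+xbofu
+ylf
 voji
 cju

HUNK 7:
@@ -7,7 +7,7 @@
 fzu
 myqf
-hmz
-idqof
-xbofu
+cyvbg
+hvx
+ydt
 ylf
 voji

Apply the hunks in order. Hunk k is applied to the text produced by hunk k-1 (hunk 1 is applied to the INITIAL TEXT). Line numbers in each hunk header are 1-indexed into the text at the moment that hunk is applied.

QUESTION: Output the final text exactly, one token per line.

Answer: zbvrz
qqq
mvd
jldzx
jnfxe
ebxp
fzu
myqf
cyvbg
hvx
ydt
ylf
voji
cju

Derivation:
Hunk 1: at line 3 remove [sujdb] add [jnfxe,ebxp,snl] -> 12 lines: zbvrz qqq mvd jldzx jnfxe ebxp snl fpes krsa shwqo voji cju
Hunk 2: at line 8 remove [shwqo] add [uqt] -> 12 lines: zbvrz qqq mvd jldzx jnfxe ebxp snl fpes krsa uqt voji cju
Hunk 3: at line 7 remove [krsa] add [npv] -> 12 lines: zbvrz qqq mvd jldzx jnfxe ebxp snl fpes npv uqt voji cju
Hunk 4: at line 7 remove [fpes,npv,uqt] add [sff,hmz,rvq] -> 12 lines: zbvrz qqq mvd jldzx jnfxe ebxp snl sff hmz rvq voji cju
Hunk 5: at line 6 remove [snl,sff] add [fzu,myqf] -> 12 lines: zbvrz qqq mvd jldzx jnfxe ebxp fzu myqf hmz rvq voji cju
Hunk 6: at line 8 remove [rvq] add [idqof,xbofu,ylf] -> 14 lines: zbvrz qqq mvd jldzx jnfxe ebxp fzu myqf hmz idqof xbofu ylf voji cju
Hunk 7: at line 7 remove [hmz,idqof,xbofu] add [cyvbg,hvx,ydt] -> 14 lines: zbvrz qqq mvd jldzx jnfxe ebxp fzu myqf cyvbg hvx ydt ylf voji cju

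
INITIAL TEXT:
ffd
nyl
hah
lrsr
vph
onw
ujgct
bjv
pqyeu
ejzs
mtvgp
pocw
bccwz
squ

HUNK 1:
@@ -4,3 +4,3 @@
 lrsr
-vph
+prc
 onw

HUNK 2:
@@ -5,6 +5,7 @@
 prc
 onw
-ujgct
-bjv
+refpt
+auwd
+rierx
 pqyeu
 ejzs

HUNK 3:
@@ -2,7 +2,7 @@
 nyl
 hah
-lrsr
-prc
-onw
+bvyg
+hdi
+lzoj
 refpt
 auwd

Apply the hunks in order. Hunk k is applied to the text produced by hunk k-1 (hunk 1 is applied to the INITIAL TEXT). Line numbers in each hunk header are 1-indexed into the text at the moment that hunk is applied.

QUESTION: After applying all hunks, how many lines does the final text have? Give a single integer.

Answer: 15

Derivation:
Hunk 1: at line 4 remove [vph] add [prc] -> 14 lines: ffd nyl hah lrsr prc onw ujgct bjv pqyeu ejzs mtvgp pocw bccwz squ
Hunk 2: at line 5 remove [ujgct,bjv] add [refpt,auwd,rierx] -> 15 lines: ffd nyl hah lrsr prc onw refpt auwd rierx pqyeu ejzs mtvgp pocw bccwz squ
Hunk 3: at line 2 remove [lrsr,prc,onw] add [bvyg,hdi,lzoj] -> 15 lines: ffd nyl hah bvyg hdi lzoj refpt auwd rierx pqyeu ejzs mtvgp pocw bccwz squ
Final line count: 15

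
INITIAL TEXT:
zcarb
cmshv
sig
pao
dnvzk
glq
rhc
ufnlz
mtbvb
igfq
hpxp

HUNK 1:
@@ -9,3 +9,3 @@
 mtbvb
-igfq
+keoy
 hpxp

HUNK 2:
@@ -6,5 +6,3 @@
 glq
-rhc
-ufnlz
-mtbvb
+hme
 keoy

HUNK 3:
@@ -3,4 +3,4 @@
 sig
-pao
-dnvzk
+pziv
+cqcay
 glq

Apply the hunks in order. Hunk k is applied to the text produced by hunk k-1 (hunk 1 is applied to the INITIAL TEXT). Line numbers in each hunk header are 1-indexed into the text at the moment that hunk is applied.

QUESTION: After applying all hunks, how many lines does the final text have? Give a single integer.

Hunk 1: at line 9 remove [igfq] add [keoy] -> 11 lines: zcarb cmshv sig pao dnvzk glq rhc ufnlz mtbvb keoy hpxp
Hunk 2: at line 6 remove [rhc,ufnlz,mtbvb] add [hme] -> 9 lines: zcarb cmshv sig pao dnvzk glq hme keoy hpxp
Hunk 3: at line 3 remove [pao,dnvzk] add [pziv,cqcay] -> 9 lines: zcarb cmshv sig pziv cqcay glq hme keoy hpxp
Final line count: 9

Answer: 9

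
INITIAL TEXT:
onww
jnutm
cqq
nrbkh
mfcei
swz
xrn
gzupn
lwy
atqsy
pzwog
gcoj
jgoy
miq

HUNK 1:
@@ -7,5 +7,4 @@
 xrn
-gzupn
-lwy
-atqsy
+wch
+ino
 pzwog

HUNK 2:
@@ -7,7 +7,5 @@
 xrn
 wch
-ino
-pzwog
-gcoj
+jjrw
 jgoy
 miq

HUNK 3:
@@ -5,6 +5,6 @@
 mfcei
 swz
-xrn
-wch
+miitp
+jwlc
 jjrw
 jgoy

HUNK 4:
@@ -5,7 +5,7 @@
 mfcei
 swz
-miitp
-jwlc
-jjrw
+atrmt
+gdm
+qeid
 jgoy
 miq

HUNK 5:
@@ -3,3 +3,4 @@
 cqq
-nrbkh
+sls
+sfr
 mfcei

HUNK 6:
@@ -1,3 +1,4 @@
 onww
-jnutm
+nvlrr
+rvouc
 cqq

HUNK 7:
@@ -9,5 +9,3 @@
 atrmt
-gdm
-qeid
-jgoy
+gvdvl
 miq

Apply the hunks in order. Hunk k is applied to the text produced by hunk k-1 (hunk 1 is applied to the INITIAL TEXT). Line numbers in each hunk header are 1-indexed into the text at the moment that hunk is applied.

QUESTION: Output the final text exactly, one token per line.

Answer: onww
nvlrr
rvouc
cqq
sls
sfr
mfcei
swz
atrmt
gvdvl
miq

Derivation:
Hunk 1: at line 7 remove [gzupn,lwy,atqsy] add [wch,ino] -> 13 lines: onww jnutm cqq nrbkh mfcei swz xrn wch ino pzwog gcoj jgoy miq
Hunk 2: at line 7 remove [ino,pzwog,gcoj] add [jjrw] -> 11 lines: onww jnutm cqq nrbkh mfcei swz xrn wch jjrw jgoy miq
Hunk 3: at line 5 remove [xrn,wch] add [miitp,jwlc] -> 11 lines: onww jnutm cqq nrbkh mfcei swz miitp jwlc jjrw jgoy miq
Hunk 4: at line 5 remove [miitp,jwlc,jjrw] add [atrmt,gdm,qeid] -> 11 lines: onww jnutm cqq nrbkh mfcei swz atrmt gdm qeid jgoy miq
Hunk 5: at line 3 remove [nrbkh] add [sls,sfr] -> 12 lines: onww jnutm cqq sls sfr mfcei swz atrmt gdm qeid jgoy miq
Hunk 6: at line 1 remove [jnutm] add [nvlrr,rvouc] -> 13 lines: onww nvlrr rvouc cqq sls sfr mfcei swz atrmt gdm qeid jgoy miq
Hunk 7: at line 9 remove [gdm,qeid,jgoy] add [gvdvl] -> 11 lines: onww nvlrr rvouc cqq sls sfr mfcei swz atrmt gvdvl miq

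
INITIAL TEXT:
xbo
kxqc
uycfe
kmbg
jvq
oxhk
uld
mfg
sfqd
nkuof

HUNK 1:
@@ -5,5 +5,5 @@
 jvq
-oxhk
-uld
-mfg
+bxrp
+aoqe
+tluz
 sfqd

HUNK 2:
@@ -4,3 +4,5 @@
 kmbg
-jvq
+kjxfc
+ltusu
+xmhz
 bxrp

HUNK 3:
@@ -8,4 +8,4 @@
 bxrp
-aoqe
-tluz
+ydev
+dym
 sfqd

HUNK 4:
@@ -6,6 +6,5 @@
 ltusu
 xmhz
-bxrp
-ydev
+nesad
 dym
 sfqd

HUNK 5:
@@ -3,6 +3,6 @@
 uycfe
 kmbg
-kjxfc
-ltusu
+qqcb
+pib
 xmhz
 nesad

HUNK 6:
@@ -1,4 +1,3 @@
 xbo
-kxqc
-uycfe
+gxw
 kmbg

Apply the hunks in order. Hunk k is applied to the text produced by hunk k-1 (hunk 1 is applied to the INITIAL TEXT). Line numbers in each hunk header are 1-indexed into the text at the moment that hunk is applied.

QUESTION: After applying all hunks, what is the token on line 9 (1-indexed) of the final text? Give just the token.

Hunk 1: at line 5 remove [oxhk,uld,mfg] add [bxrp,aoqe,tluz] -> 10 lines: xbo kxqc uycfe kmbg jvq bxrp aoqe tluz sfqd nkuof
Hunk 2: at line 4 remove [jvq] add [kjxfc,ltusu,xmhz] -> 12 lines: xbo kxqc uycfe kmbg kjxfc ltusu xmhz bxrp aoqe tluz sfqd nkuof
Hunk 3: at line 8 remove [aoqe,tluz] add [ydev,dym] -> 12 lines: xbo kxqc uycfe kmbg kjxfc ltusu xmhz bxrp ydev dym sfqd nkuof
Hunk 4: at line 6 remove [bxrp,ydev] add [nesad] -> 11 lines: xbo kxqc uycfe kmbg kjxfc ltusu xmhz nesad dym sfqd nkuof
Hunk 5: at line 3 remove [kjxfc,ltusu] add [qqcb,pib] -> 11 lines: xbo kxqc uycfe kmbg qqcb pib xmhz nesad dym sfqd nkuof
Hunk 6: at line 1 remove [kxqc,uycfe] add [gxw] -> 10 lines: xbo gxw kmbg qqcb pib xmhz nesad dym sfqd nkuof
Final line 9: sfqd

Answer: sfqd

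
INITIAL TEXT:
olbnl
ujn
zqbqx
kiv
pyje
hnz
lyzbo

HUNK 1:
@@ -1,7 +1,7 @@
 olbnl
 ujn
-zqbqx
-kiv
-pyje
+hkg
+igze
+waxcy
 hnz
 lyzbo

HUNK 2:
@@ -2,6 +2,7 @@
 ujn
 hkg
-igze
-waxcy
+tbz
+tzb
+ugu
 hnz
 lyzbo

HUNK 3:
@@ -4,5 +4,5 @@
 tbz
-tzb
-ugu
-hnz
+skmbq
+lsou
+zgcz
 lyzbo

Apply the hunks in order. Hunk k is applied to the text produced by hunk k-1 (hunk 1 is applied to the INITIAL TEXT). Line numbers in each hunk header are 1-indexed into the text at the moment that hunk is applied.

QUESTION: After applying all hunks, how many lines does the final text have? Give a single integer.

Answer: 8

Derivation:
Hunk 1: at line 1 remove [zqbqx,kiv,pyje] add [hkg,igze,waxcy] -> 7 lines: olbnl ujn hkg igze waxcy hnz lyzbo
Hunk 2: at line 2 remove [igze,waxcy] add [tbz,tzb,ugu] -> 8 lines: olbnl ujn hkg tbz tzb ugu hnz lyzbo
Hunk 3: at line 4 remove [tzb,ugu,hnz] add [skmbq,lsou,zgcz] -> 8 lines: olbnl ujn hkg tbz skmbq lsou zgcz lyzbo
Final line count: 8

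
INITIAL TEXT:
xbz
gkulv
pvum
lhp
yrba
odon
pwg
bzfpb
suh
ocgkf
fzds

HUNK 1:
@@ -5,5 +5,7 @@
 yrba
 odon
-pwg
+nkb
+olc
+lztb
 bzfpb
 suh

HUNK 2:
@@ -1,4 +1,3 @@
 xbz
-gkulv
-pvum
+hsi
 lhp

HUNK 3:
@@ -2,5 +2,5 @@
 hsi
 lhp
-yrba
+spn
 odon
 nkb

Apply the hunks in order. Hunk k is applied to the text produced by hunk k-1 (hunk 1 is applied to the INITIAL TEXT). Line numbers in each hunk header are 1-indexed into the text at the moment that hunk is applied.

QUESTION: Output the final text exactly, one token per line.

Answer: xbz
hsi
lhp
spn
odon
nkb
olc
lztb
bzfpb
suh
ocgkf
fzds

Derivation:
Hunk 1: at line 5 remove [pwg] add [nkb,olc,lztb] -> 13 lines: xbz gkulv pvum lhp yrba odon nkb olc lztb bzfpb suh ocgkf fzds
Hunk 2: at line 1 remove [gkulv,pvum] add [hsi] -> 12 lines: xbz hsi lhp yrba odon nkb olc lztb bzfpb suh ocgkf fzds
Hunk 3: at line 2 remove [yrba] add [spn] -> 12 lines: xbz hsi lhp spn odon nkb olc lztb bzfpb suh ocgkf fzds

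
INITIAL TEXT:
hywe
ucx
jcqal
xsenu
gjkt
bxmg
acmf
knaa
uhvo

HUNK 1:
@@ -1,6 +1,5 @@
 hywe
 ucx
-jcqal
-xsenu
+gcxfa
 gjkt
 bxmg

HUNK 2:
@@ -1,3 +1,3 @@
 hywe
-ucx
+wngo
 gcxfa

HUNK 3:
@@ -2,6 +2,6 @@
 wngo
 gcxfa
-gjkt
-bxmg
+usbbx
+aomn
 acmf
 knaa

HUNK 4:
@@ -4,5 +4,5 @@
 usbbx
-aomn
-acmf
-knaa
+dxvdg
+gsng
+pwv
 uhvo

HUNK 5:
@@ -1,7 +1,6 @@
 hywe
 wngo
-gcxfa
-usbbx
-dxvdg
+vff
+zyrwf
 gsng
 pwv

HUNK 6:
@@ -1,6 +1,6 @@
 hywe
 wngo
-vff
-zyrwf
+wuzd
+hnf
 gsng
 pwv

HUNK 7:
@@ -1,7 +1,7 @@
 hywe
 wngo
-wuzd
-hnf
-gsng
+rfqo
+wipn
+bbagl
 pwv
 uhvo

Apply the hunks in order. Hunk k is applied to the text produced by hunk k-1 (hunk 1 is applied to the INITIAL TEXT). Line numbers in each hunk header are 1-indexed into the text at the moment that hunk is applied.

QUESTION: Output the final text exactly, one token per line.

Hunk 1: at line 1 remove [jcqal,xsenu] add [gcxfa] -> 8 lines: hywe ucx gcxfa gjkt bxmg acmf knaa uhvo
Hunk 2: at line 1 remove [ucx] add [wngo] -> 8 lines: hywe wngo gcxfa gjkt bxmg acmf knaa uhvo
Hunk 3: at line 2 remove [gjkt,bxmg] add [usbbx,aomn] -> 8 lines: hywe wngo gcxfa usbbx aomn acmf knaa uhvo
Hunk 4: at line 4 remove [aomn,acmf,knaa] add [dxvdg,gsng,pwv] -> 8 lines: hywe wngo gcxfa usbbx dxvdg gsng pwv uhvo
Hunk 5: at line 1 remove [gcxfa,usbbx,dxvdg] add [vff,zyrwf] -> 7 lines: hywe wngo vff zyrwf gsng pwv uhvo
Hunk 6: at line 1 remove [vff,zyrwf] add [wuzd,hnf] -> 7 lines: hywe wngo wuzd hnf gsng pwv uhvo
Hunk 7: at line 1 remove [wuzd,hnf,gsng] add [rfqo,wipn,bbagl] -> 7 lines: hywe wngo rfqo wipn bbagl pwv uhvo

Answer: hywe
wngo
rfqo
wipn
bbagl
pwv
uhvo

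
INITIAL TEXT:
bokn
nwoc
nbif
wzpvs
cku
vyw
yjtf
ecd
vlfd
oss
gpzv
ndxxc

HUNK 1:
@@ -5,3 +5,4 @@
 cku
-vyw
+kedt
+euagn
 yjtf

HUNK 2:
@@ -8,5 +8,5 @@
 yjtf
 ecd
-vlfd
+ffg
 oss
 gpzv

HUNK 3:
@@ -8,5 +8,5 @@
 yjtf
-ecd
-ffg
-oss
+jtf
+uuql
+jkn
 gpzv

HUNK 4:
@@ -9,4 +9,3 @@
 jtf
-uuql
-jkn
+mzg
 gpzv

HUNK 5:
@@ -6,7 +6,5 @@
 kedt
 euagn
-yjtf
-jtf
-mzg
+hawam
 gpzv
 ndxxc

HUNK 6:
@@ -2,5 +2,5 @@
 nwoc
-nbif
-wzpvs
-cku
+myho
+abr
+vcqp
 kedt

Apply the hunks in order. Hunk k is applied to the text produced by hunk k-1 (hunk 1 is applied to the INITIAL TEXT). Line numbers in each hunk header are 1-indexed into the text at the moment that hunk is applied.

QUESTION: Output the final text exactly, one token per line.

Hunk 1: at line 5 remove [vyw] add [kedt,euagn] -> 13 lines: bokn nwoc nbif wzpvs cku kedt euagn yjtf ecd vlfd oss gpzv ndxxc
Hunk 2: at line 8 remove [vlfd] add [ffg] -> 13 lines: bokn nwoc nbif wzpvs cku kedt euagn yjtf ecd ffg oss gpzv ndxxc
Hunk 3: at line 8 remove [ecd,ffg,oss] add [jtf,uuql,jkn] -> 13 lines: bokn nwoc nbif wzpvs cku kedt euagn yjtf jtf uuql jkn gpzv ndxxc
Hunk 4: at line 9 remove [uuql,jkn] add [mzg] -> 12 lines: bokn nwoc nbif wzpvs cku kedt euagn yjtf jtf mzg gpzv ndxxc
Hunk 5: at line 6 remove [yjtf,jtf,mzg] add [hawam] -> 10 lines: bokn nwoc nbif wzpvs cku kedt euagn hawam gpzv ndxxc
Hunk 6: at line 2 remove [nbif,wzpvs,cku] add [myho,abr,vcqp] -> 10 lines: bokn nwoc myho abr vcqp kedt euagn hawam gpzv ndxxc

Answer: bokn
nwoc
myho
abr
vcqp
kedt
euagn
hawam
gpzv
ndxxc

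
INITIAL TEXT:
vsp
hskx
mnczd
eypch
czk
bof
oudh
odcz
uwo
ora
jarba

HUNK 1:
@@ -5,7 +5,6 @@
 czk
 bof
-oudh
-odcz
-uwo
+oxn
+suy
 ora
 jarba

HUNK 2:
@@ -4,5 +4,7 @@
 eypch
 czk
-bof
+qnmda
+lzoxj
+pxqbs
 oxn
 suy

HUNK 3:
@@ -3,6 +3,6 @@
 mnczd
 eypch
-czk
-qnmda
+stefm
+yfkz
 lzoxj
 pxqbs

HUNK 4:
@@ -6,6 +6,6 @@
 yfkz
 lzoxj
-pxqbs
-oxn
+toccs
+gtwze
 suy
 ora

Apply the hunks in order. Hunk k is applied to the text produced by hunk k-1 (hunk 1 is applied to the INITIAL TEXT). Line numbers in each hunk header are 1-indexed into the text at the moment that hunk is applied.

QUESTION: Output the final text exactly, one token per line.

Answer: vsp
hskx
mnczd
eypch
stefm
yfkz
lzoxj
toccs
gtwze
suy
ora
jarba

Derivation:
Hunk 1: at line 5 remove [oudh,odcz,uwo] add [oxn,suy] -> 10 lines: vsp hskx mnczd eypch czk bof oxn suy ora jarba
Hunk 2: at line 4 remove [bof] add [qnmda,lzoxj,pxqbs] -> 12 lines: vsp hskx mnczd eypch czk qnmda lzoxj pxqbs oxn suy ora jarba
Hunk 3: at line 3 remove [czk,qnmda] add [stefm,yfkz] -> 12 lines: vsp hskx mnczd eypch stefm yfkz lzoxj pxqbs oxn suy ora jarba
Hunk 4: at line 6 remove [pxqbs,oxn] add [toccs,gtwze] -> 12 lines: vsp hskx mnczd eypch stefm yfkz lzoxj toccs gtwze suy ora jarba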